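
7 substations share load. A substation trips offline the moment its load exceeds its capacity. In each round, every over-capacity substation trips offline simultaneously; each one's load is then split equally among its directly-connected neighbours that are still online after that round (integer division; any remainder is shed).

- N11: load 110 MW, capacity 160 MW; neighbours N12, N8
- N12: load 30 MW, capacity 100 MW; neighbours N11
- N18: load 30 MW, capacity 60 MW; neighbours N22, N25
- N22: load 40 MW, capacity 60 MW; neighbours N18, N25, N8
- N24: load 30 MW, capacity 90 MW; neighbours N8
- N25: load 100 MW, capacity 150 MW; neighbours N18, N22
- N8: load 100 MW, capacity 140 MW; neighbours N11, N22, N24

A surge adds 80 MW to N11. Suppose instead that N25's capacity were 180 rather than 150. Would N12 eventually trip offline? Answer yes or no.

yes

With N25's capacity at 180:
Round 1 — N11 at 190 > 160. N11 trips offline.
  N11 sheds 190 MW to N12, N8: 95 each.
    N12: 30+95 = 125 > 100
    N8: 100+95 = 195 > 140
Round 2 — N12, N8 trip offline.
  N12 sheds 125 MW: no online neighbours, lost.
  N8 sheds 195 MW to N22, N24: 97 each (1 lost).
    N22: 40+97 = 137 > 60
    N24: 30+97 = 127 > 90
Round 3 — N22, N24 trip offline.
  N22 sheds 137 MW to N18, N25: 68 each (1 lost).
    N18: 30+68 = 98 > 60
    N25: 100+68 = 168 ≤ 180
  N24 sheds 127 MW: no online neighbours, lost.
Round 4 — N18 trips offline.
  N18 sheds 98 MW to N25: 98 each.
    N25: 168+98 = 266 > 180
Round 5 — N25 trips offline.
  N25 sheds 266 MW: no online neighbours, lost.
No further trips.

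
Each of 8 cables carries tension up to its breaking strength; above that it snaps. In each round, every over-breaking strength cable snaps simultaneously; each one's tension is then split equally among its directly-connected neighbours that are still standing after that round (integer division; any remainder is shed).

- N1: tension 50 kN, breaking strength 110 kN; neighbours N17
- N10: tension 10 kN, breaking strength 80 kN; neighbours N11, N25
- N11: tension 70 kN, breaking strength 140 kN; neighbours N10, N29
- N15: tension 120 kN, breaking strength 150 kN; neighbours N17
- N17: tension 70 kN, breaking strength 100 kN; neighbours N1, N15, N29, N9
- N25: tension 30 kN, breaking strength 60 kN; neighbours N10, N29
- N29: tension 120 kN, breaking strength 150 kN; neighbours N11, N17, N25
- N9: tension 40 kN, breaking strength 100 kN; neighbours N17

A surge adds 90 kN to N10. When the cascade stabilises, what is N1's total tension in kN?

Round 1 — N10 at 100 > 80. N10 snaps.
  N10 sheds 100 kN to N11, N25: 50 each.
    N11: 70+50 = 120 ≤ 140
    N25: 30+50 = 80 > 60
Round 2 — N25 snaps.
  N25 sheds 80 kN to N29: 80 each.
    N29: 120+80 = 200 > 150
Round 3 — N29 snaps.
  N29 sheds 200 kN to N11, N17: 100 each.
    N11: 120+100 = 220 > 140
    N17: 70+100 = 170 > 100
Round 4 — N11, N17 snap.
  N11 sheds 220 kN: no online neighbours, lost.
  N17 sheds 170 kN to N1, N15, N9: 56 each (2 lost).
    N1: 50+56 = 106 ≤ 110
    N15: 120+56 = 176 > 150
    N9: 40+56 = 96 ≤ 100
Round 5 — N15 snaps.
  N15 sheds 176 kN: no online neighbours, lost.
No further breaks.

106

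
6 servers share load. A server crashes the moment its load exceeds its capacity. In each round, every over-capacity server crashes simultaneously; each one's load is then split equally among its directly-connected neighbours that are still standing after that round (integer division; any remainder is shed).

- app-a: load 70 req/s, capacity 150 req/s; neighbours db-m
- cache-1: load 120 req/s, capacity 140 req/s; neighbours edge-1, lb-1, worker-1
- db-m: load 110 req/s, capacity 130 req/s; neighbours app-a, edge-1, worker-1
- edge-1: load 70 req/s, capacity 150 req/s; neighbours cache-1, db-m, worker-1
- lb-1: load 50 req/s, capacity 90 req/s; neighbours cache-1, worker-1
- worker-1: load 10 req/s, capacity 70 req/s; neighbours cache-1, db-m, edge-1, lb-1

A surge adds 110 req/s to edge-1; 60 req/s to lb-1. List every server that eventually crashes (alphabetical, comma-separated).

Round 1 — edge-1 at 180 > 150; lb-1 at 110 > 90. edge-1, lb-1 crash.
  edge-1 sheds 180 req/s to cache-1, db-m, worker-1: 60 each.
    cache-1: 120+60 = 180 > 140
    db-m: 110+60 = 170 > 130
    worker-1: 10+60 = 70 ≤ 70
  lb-1 sheds 110 req/s to cache-1, worker-1: 55 each.
    cache-1: 180+55 = 235 > 140
    worker-1: 70+55 = 125 > 70
Round 2 — cache-1, db-m, worker-1 crash.
  cache-1 sheds 235 req/s: no online neighbours, lost.
  db-m sheds 170 req/s to app-a: 170 each.
    app-a: 70+170 = 240 > 150
  worker-1 sheds 125 req/s: no online neighbours, lost.
Round 3 — app-a crashes.
  app-a sheds 240 req/s: no online neighbours, lost.
No further crashes.

app-a, cache-1, db-m, edge-1, lb-1, worker-1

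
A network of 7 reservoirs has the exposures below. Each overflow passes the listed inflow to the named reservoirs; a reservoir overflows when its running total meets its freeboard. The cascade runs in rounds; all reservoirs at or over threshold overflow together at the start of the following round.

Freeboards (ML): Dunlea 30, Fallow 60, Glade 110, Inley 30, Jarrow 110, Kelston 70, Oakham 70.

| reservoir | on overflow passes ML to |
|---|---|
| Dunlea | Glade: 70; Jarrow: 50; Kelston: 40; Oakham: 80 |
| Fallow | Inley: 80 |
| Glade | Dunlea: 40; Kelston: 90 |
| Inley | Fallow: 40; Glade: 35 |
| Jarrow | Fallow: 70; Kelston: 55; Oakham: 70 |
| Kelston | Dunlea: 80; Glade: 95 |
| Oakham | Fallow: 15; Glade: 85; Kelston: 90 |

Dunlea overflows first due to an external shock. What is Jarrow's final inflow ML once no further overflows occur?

50

Round 1 — Dunlea overflows (initial).
  Glade: +70 → 70 < 110
  Jarrow: +50 → 50 < 110
  Kelston: +40 → 40 < 70
  Oakham: +80 → 80 ≥ 70
Round 2 — Oakham overflows.
  Fallow: +15 → 15 < 60
  Glade: +85 → 155 ≥ 110
  Kelston: +90 → 130 ≥ 70
Round 3 — Glade, Kelston overflow.
No further overflows.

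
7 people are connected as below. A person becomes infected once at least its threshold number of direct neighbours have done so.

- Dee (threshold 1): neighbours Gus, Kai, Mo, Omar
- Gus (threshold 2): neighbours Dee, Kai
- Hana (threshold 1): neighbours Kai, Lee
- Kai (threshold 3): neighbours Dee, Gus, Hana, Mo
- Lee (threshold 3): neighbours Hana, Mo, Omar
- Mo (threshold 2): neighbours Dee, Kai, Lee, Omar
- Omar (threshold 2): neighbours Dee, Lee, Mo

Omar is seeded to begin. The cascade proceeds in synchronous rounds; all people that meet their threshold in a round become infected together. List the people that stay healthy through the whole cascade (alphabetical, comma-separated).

Round 1 — Omar becomes infected (initial).
Round 2 — checking thresholds:
  Dee: 1 of 4 neighbours ≥ 1, becomes infected.
  Lee: 1 of 3 neighbours < 3, holds.
  Mo: 1 of 4 neighbours < 2, holds.
Round 3 — checking thresholds:
  Gus: 1 of 2 neighbours < 2, holds.
  Kai: 1 of 4 neighbours < 3, holds.
  Lee: 1 of 3 neighbours < 3, holds.
  Mo: 2 of 4 neighbours ≥ 2, becomes infected.
Round 4 — no new infections; cascade stops.

Gus, Hana, Kai, Lee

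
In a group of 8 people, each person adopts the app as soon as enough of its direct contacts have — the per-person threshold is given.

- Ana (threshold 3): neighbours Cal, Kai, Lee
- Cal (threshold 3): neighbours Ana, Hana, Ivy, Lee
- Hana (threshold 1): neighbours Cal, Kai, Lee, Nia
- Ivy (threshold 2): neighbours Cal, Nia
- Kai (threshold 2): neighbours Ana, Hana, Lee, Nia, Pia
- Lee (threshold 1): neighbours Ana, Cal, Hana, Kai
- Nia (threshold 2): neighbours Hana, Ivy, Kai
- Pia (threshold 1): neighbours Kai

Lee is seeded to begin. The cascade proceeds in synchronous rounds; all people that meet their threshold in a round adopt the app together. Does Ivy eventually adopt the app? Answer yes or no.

no

Round 1 — Lee adopts the app (initial).
Round 2 — checking thresholds:
  Ana: 1 of 3 neighbours < 3, holds.
  Cal: 1 of 4 neighbours < 3, holds.
  Hana: 1 of 4 neighbours ≥ 1, adopts the app.
  Kai: 1 of 5 neighbours < 2, holds.
Round 3 — checking thresholds:
  Ana: 1 of 3 neighbours < 3, holds.
  Cal: 2 of 4 neighbours < 3, holds.
  Kai: 2 of 5 neighbours ≥ 2, adopts the app.
  Nia: 1 of 3 neighbours < 2, holds.
Round 4 — checking thresholds:
  Ana: 2 of 3 neighbours < 3, holds.
  Cal: 2 of 4 neighbours < 3, holds.
  Nia: 2 of 3 neighbours ≥ 2, adopts the app.
  Pia: 1 of 1 neighbours ≥ 1, adopts the app.
Round 5 — no new adoptions; cascade stops.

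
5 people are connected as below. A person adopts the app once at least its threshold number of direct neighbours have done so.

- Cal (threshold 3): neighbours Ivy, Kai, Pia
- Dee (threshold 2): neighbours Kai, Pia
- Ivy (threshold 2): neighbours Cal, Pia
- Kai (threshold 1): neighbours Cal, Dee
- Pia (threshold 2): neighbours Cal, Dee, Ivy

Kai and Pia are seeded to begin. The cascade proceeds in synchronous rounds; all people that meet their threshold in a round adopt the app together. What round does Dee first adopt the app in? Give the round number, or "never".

Round 1 — Kai, Pia adopt the app (initial).
Round 2 — checking thresholds:
  Cal: 2 of 3 neighbours < 3, holds.
  Dee: 2 of 2 neighbours ≥ 2, adopts the app.
  Ivy: 1 of 2 neighbours < 2, holds.
Round 3 — no new adoptions; cascade stops.

2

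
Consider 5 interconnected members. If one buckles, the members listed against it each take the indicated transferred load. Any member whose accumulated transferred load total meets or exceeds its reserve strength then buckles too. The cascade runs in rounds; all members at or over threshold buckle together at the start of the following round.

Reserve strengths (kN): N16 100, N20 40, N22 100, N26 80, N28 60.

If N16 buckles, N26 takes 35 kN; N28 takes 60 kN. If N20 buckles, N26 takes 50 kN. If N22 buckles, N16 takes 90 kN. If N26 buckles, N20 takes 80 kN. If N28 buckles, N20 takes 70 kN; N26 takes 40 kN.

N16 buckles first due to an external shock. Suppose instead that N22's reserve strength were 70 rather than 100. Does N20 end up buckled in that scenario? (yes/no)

With N22's reserve strength at 70:
Round 1 — N16 buckles (initial).
  N26: +35 → 35 < 80
  N28: +60 → 60 ≥ 60
Round 2 — N28 buckles.
  N20: +70 → 70 ≥ 40
  N26: +40 → 75 < 80
Round 3 — N20 buckles.
  N26: +50 → 125 ≥ 80
Round 4 — N26 buckles.
No further bucklings.

yes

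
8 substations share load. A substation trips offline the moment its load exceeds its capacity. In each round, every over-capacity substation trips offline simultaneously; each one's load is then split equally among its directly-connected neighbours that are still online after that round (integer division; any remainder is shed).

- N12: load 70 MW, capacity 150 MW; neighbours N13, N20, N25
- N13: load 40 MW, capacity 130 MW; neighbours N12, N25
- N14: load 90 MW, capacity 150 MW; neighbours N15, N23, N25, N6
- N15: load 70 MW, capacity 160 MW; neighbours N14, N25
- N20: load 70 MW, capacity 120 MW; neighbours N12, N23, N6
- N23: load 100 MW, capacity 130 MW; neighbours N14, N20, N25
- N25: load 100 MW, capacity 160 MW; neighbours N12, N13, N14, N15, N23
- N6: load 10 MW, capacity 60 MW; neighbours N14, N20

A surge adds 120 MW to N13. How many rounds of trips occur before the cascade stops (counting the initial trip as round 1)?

Round 1 — N13 at 160 > 130. N13 trips offline.
  N13 sheds 160 MW to N12, N25: 80 each.
    N12: 70+80 = 150 ≤ 150
    N25: 100+80 = 180 > 160
Round 2 — N25 trips offline.
  N25 sheds 180 MW to N12, N14, N15, N23: 45 each.
    N12: 150+45 = 195 > 150
    N14: 90+45 = 135 ≤ 150
    N15: 70+45 = 115 ≤ 160
    N23: 100+45 = 145 > 130
Round 3 — N12, N23 trip offline.
  N12 sheds 195 MW to N20: 195 each.
    N20: 70+195 = 265 > 120
  N23 sheds 145 MW to N14, N20: 72 each (1 lost).
    N14: 135+72 = 207 > 150
    N20: 265+72 = 337 > 120
Round 4 — N14, N20 trip offline.
  N14 sheds 207 MW to N15, N6: 103 each (1 lost).
    N15: 115+103 = 218 > 160
    N6: 10+103 = 113 > 60
  N20 sheds 337 MW to N6: 337 each.
    N6: 113+337 = 450 > 60
Round 5 — N15, N6 trip offline.
  N15 sheds 218 MW: no online neighbours, lost.
  N6 sheds 450 MW: no online neighbours, lost.
No further trips.

5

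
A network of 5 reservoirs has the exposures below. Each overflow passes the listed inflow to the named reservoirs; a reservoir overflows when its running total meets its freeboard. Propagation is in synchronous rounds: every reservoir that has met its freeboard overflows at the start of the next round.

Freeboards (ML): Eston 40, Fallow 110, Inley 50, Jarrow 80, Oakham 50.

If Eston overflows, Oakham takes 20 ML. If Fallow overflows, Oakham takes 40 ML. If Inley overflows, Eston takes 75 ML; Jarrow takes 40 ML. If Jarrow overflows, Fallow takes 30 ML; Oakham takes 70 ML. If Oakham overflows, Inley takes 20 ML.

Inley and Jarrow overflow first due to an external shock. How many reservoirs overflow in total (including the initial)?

Round 1 — Inley, Jarrow overflow (initial).
  Eston: +75 → 75 ≥ 40
  Fallow: +30 → 30 < 110
  Oakham: +70 → 70 ≥ 50
Round 2 — Eston, Oakham overflow.
No further overflows.

4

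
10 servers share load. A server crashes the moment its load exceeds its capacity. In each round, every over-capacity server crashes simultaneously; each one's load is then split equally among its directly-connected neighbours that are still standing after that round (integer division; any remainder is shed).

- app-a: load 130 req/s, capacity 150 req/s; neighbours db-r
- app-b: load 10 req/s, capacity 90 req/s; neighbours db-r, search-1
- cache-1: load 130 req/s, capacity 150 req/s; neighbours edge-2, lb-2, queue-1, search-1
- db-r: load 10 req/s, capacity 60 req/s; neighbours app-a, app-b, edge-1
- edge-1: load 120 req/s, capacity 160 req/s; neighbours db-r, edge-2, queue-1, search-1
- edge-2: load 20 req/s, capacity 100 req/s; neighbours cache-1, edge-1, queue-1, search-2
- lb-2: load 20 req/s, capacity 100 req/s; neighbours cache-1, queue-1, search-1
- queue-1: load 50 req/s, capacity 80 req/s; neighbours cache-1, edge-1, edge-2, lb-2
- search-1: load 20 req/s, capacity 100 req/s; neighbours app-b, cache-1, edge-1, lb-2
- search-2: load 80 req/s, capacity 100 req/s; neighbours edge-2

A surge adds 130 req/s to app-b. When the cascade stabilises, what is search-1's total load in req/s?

Round 1 — app-b at 140 > 90. app-b crashes.
  app-b sheds 140 req/s to db-r, search-1: 70 each.
    db-r: 10+70 = 80 > 60
    search-1: 20+70 = 90 ≤ 100
Round 2 — db-r crashes.
  db-r sheds 80 req/s to app-a, edge-1: 40 each.
    app-a: 130+40 = 170 > 150
    edge-1: 120+40 = 160 ≤ 160
Round 3 — app-a crashes.
  app-a sheds 170 req/s: no online neighbours, lost.
No further crashes.

90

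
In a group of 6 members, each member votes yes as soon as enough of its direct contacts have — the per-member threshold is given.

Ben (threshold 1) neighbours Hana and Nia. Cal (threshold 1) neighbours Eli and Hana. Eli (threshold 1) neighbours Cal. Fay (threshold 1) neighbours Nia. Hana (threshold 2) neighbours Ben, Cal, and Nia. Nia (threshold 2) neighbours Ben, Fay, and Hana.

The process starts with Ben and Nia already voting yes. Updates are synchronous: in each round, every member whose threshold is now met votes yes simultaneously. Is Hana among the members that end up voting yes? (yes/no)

Round 1 — Ben, Nia vote yes (initial).
Round 2 — checking thresholds:
  Fay: 1 of 1 neighbours ≥ 1, votes yes.
  Hana: 2 of 3 neighbours ≥ 2, votes yes.
Round 3 — checking thresholds:
  Cal: 1 of 2 neighbours ≥ 1, votes yes.
Round 4 — checking thresholds:
  Eli: 1 of 1 neighbours ≥ 1, votes yes.
Round 5 — no new yes votes; cascade stops.

yes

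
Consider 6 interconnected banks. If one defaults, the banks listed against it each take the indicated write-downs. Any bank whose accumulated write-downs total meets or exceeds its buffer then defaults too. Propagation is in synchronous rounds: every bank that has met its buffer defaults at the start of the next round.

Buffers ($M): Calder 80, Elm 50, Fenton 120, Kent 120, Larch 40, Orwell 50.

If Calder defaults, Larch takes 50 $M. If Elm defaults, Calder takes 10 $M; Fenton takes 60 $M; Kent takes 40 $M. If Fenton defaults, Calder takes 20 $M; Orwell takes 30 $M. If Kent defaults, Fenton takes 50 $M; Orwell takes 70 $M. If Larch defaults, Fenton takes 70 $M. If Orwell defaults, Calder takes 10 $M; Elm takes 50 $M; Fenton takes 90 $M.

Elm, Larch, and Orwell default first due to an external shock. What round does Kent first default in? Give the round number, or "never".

never

Round 1 — Elm, Larch, Orwell default (initial).
  Calder: +10+10 → 20 < 80
  Fenton: +60+70+90 → 220 ≥ 120
  Kent: +40 → 40 < 120
Round 2 — Fenton defaults.
  Calder: +20 → 40 < 80
No further defaults.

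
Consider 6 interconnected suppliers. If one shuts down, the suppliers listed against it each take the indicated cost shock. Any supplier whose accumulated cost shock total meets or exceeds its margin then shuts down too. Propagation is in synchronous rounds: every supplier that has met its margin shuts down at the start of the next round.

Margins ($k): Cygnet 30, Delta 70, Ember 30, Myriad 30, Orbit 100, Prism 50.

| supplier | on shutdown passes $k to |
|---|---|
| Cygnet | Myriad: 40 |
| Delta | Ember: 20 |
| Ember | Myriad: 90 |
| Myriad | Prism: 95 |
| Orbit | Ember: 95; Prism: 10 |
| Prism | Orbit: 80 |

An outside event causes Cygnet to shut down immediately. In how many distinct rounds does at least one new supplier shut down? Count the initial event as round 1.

Round 1 — Cygnet shuts down (initial).
  Myriad: +40 → 40 ≥ 30
Round 2 — Myriad shuts down.
  Prism: +95 → 95 ≥ 50
Round 3 — Prism shuts down.
  Orbit: +80 → 80 < 100
No further shutdowns.

3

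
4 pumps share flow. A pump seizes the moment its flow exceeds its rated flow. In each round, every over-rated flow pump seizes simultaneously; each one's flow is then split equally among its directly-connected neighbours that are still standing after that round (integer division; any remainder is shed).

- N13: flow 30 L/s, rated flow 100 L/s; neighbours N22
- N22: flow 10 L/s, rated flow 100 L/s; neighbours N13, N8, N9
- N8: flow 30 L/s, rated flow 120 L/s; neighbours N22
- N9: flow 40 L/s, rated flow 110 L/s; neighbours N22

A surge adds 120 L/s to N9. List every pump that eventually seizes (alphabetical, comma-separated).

N13, N22, N9

Round 1 — N9 at 160 > 110. N9 seizes.
  N9 sheds 160 L/s to N22: 160 each.
    N22: 10+160 = 170 > 100
Round 2 — N22 seizes.
  N22 sheds 170 L/s to N13, N8: 85 each.
    N13: 30+85 = 115 > 100
    N8: 30+85 = 115 ≤ 120
Round 3 — N13 seizes.
  N13 sheds 115 L/s: no online neighbours, lost.
No further seizures.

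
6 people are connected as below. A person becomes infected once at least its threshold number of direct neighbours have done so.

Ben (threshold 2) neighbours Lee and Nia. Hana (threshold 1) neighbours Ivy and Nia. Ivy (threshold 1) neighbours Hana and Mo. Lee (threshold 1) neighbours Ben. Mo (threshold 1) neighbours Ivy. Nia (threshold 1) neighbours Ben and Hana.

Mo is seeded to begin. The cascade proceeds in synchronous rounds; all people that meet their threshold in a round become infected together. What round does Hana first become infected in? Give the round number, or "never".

Round 1 — Mo becomes infected (initial).
Round 2 — checking thresholds:
  Ivy: 1 of 2 neighbours ≥ 1, becomes infected.
Round 3 — checking thresholds:
  Hana: 1 of 2 neighbours ≥ 1, becomes infected.
Round 4 — checking thresholds:
  Nia: 1 of 2 neighbours ≥ 1, becomes infected.
Round 5 — no new infections; cascade stops.

3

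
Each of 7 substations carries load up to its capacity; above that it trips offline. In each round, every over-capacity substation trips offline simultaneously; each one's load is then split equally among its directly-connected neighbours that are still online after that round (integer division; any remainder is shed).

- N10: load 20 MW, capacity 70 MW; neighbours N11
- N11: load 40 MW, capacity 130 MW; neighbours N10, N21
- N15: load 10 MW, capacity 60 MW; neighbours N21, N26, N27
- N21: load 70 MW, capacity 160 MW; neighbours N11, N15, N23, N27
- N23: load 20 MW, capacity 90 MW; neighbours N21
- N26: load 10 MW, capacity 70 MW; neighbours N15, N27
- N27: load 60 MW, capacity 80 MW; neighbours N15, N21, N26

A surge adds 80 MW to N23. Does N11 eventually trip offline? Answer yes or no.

Round 1 — N23 at 100 > 90. N23 trips offline.
  N23 sheds 100 MW to N21: 100 each.
    N21: 70+100 = 170 > 160
Round 2 — N21 trips offline.
  N21 sheds 170 MW to N11, N15, N27: 56 each (2 lost).
    N11: 40+56 = 96 ≤ 130
    N15: 10+56 = 66 > 60
    N27: 60+56 = 116 > 80
Round 3 — N15, N27 trip offline.
  N15 sheds 66 MW to N26: 66 each.
    N26: 10+66 = 76 > 70
  N27 sheds 116 MW to N26: 116 each.
    N26: 76+116 = 192 > 70
Round 4 — N26 trips offline.
  N26 sheds 192 MW: no online neighbours, lost.
No further trips.

no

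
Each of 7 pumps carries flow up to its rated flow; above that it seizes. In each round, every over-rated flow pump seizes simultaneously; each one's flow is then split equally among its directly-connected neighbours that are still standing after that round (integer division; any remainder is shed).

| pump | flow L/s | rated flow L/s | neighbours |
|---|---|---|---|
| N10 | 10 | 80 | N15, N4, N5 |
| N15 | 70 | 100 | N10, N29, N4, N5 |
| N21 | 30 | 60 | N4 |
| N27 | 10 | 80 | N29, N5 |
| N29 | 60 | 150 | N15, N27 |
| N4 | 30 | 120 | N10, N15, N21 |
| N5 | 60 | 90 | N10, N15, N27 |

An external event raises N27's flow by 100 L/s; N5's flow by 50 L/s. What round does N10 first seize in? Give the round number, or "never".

3

Round 1 — N27 at 110 > 80; N5 at 110 > 90. N27, N5 seize.
  N27 sheds 110 L/s to N29: 110 each.
    N29: 60+110 = 170 > 150
  N5 sheds 110 L/s to N10, N15: 55 each.
    N10: 10+55 = 65 ≤ 80
    N15: 70+55 = 125 > 100
Round 2 — N15, N29 seize.
  N15 sheds 125 L/s to N10, N4: 62 each (1 lost).
    N10: 65+62 = 127 > 80
    N4: 30+62 = 92 ≤ 120
  N29 sheds 170 L/s: no online neighbours, lost.
Round 3 — N10 seizes.
  N10 sheds 127 L/s to N4: 127 each.
    N4: 92+127 = 219 > 120
Round 4 — N4 seizes.
  N4 sheds 219 L/s to N21: 219 each.
    N21: 30+219 = 249 > 60
Round 5 — N21 seizes.
  N21 sheds 249 L/s: no online neighbours, lost.
No further seizures.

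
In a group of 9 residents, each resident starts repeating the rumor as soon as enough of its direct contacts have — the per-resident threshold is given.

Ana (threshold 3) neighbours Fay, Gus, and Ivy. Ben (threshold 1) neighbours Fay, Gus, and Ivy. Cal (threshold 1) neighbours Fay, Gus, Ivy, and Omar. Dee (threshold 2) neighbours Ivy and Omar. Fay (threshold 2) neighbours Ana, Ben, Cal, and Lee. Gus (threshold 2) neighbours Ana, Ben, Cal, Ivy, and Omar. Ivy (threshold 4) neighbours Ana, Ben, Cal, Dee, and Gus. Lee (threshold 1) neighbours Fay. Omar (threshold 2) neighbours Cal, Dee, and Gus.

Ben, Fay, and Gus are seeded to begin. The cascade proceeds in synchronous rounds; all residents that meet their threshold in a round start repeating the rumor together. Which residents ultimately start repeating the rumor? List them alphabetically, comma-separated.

Ben, Cal, Fay, Gus, Lee, Omar

Round 1 — Ben, Fay, Gus start repeating the rumor (initial).
Round 2 — checking thresholds:
  Ana: 2 of 3 neighbours < 3, holds.
  Cal: 2 of 4 neighbours ≥ 1, starts repeating the rumor.
  Ivy: 2 of 5 neighbours < 4, holds.
  Lee: 1 of 1 neighbours ≥ 1, starts repeating the rumor.
  Omar: 1 of 3 neighbours < 2, holds.
Round 3 — checking thresholds:
  Ana: 2 of 3 neighbours < 3, holds.
  Ivy: 3 of 5 neighbours < 4, holds.
  Omar: 2 of 3 neighbours ≥ 2, starts repeating the rumor.
Round 4 — no new spreads; cascade stops.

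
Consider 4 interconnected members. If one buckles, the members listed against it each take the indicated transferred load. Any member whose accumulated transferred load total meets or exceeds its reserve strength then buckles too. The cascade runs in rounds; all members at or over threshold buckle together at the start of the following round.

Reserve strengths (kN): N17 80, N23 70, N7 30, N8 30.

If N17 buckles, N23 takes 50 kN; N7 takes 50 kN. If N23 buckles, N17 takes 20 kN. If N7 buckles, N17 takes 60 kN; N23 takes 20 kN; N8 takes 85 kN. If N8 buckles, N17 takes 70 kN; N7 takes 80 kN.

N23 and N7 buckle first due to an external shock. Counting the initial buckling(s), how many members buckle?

4

Round 1 — N23, N7 buckle (initial).
  N17: +20+60 → 80 ≥ 80
  N8: +85 → 85 ≥ 30
Round 2 — N17, N8 buckle.
No further bucklings.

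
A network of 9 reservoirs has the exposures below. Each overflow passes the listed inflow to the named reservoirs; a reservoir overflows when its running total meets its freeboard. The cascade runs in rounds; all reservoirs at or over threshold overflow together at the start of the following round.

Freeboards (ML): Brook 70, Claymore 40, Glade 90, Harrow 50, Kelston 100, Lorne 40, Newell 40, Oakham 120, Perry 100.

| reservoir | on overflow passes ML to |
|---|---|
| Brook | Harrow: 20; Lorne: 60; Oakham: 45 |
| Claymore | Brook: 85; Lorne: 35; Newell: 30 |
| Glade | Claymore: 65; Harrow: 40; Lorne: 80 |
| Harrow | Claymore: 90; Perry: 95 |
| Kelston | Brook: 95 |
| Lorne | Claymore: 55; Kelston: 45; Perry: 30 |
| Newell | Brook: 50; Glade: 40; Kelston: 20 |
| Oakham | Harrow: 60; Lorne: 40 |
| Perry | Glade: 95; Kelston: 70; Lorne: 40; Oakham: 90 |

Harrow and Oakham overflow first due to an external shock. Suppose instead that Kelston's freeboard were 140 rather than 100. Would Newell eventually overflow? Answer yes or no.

no

With Kelston's freeboard at 140:
Round 1 — Harrow, Oakham overflow (initial).
  Claymore: +90 → 90 ≥ 40
  Lorne: +40 → 40 ≥ 40
  Perry: +95 → 95 < 100
Round 2 — Claymore, Lorne overflow.
  Brook: +85 → 85 ≥ 70
  Kelston: +45 → 45 < 140
  Newell: +30 → 30 < 40
  Perry: +30 → 125 ≥ 100
Round 3 — Brook, Perry overflow.
  Glade: +95 → 95 ≥ 90
  Kelston: +70 → 115 < 140
Round 4 — Glade overflows.
No further overflows.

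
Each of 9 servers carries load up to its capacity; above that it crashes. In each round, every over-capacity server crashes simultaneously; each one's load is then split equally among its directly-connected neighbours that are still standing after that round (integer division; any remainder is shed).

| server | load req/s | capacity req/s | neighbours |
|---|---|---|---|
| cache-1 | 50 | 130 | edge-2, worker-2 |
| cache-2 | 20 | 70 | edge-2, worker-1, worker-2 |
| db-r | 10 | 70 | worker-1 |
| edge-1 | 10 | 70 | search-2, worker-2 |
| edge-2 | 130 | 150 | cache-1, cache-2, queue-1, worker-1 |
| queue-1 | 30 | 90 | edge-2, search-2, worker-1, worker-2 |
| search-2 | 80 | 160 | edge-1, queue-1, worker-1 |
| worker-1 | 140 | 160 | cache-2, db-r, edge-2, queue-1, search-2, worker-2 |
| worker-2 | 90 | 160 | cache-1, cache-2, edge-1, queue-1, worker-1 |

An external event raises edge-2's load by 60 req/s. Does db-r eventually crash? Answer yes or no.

Round 1 — edge-2 at 190 > 150. edge-2 crashes.
  edge-2 sheds 190 req/s to cache-1, cache-2, queue-1, worker-1: 47 each (2 lost).
    cache-1: 50+47 = 97 ≤ 130
    cache-2: 20+47 = 67 ≤ 70
    queue-1: 30+47 = 77 ≤ 90
    worker-1: 140+47 = 187 > 160
Round 2 — worker-1 crashes.
  worker-1 sheds 187 req/s to cache-2, db-r, queue-1, search-2, worker-2: 37 each (2 lost).
    cache-2: 67+37 = 104 > 70
    db-r: 10+37 = 47 ≤ 70
    queue-1: 77+37 = 114 > 90
    search-2: 80+37 = 117 ≤ 160
    worker-2: 90+37 = 127 ≤ 160
Round 3 — cache-2, queue-1 crash.
  cache-2 sheds 104 req/s to worker-2: 104 each.
    worker-2: 127+104 = 231 > 160
  queue-1 sheds 114 req/s to search-2, worker-2: 57 each.
    search-2: 117+57 = 174 > 160
    worker-2: 231+57 = 288 > 160
Round 4 — search-2, worker-2 crash.
  search-2 sheds 174 req/s to edge-1: 174 each.
    edge-1: 10+174 = 184 > 70
  worker-2 sheds 288 req/s to cache-1, edge-1: 144 each.
    cache-1: 97+144 = 241 > 130
    edge-1: 184+144 = 328 > 70
Round 5 — cache-1, edge-1 crash.
  cache-1 sheds 241 req/s: no online neighbours, lost.
  edge-1 sheds 328 req/s: no online neighbours, lost.
No further crashes.

no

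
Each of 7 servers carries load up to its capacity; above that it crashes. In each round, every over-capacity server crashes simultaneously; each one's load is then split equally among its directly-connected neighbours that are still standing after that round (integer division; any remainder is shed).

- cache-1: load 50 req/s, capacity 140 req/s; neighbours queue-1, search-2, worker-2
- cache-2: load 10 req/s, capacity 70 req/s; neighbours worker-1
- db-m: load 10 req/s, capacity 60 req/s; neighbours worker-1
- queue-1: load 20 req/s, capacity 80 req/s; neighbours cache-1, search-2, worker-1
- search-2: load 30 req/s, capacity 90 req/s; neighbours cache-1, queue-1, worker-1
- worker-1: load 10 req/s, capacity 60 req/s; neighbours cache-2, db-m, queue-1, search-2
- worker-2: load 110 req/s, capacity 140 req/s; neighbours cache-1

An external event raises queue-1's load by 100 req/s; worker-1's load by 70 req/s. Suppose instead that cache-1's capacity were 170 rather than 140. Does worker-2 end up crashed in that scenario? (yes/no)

yes

With cache-1's capacity at 170:
Round 1 — queue-1 at 120 > 80; worker-1 at 80 > 60. queue-1, worker-1 crash.
  queue-1 sheds 120 req/s to cache-1, search-2: 60 each.
    cache-1: 50+60 = 110 ≤ 170
    search-2: 30+60 = 90 ≤ 90
  worker-1 sheds 80 req/s to cache-2, db-m, search-2: 26 each (2 lost).
    cache-2: 10+26 = 36 ≤ 70
    db-m: 10+26 = 36 ≤ 60
    search-2: 90+26 = 116 > 90
Round 2 — search-2 crashes.
  search-2 sheds 116 req/s to cache-1: 116 each.
    cache-1: 110+116 = 226 > 170
Round 3 — cache-1 crashes.
  cache-1 sheds 226 req/s to worker-2: 226 each.
    worker-2: 110+226 = 336 > 140
Round 4 — worker-2 crashes.
  worker-2 sheds 336 req/s: no online neighbours, lost.
No further crashes.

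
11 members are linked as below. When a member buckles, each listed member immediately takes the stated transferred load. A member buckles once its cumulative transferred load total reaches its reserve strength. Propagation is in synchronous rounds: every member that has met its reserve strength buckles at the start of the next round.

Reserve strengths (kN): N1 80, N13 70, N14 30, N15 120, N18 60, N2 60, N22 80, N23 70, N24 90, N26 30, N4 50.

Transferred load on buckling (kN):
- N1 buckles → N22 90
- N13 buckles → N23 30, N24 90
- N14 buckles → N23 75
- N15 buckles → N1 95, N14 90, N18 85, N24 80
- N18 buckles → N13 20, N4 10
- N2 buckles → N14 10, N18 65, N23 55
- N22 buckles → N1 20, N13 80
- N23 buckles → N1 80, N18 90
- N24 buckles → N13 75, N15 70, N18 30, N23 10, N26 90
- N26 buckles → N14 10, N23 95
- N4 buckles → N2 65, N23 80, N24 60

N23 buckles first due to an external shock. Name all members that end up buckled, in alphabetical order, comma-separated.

N1, N13, N18, N22, N23, N24, N26

Round 1 — N23 buckles (initial).
  N1: +80 → 80 ≥ 80
  N18: +90 → 90 ≥ 60
Round 2 — N1, N18 buckle.
  N13: +20 → 20 < 70
  N22: +90 → 90 ≥ 80
  N4: +10 → 10 < 50
Round 3 — N22 buckles.
  N13: +80 → 100 ≥ 70
Round 4 — N13 buckles.
  N24: +90 → 90 ≥ 90
Round 5 — N24 buckles.
  N15: +70 → 70 < 120
  N26: +90 → 90 ≥ 30
Round 6 — N26 buckles.
  N14: +10 → 10 < 30
No further bucklings.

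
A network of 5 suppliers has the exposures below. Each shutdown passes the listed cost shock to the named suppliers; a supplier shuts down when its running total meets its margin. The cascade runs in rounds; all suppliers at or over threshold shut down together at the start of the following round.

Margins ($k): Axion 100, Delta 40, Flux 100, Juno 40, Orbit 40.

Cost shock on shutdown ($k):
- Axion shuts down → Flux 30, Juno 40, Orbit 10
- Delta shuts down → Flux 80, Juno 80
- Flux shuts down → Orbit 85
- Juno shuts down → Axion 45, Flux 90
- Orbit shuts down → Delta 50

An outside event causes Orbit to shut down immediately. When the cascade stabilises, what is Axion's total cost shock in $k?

Round 1 — Orbit shuts down (initial).
  Delta: +50 → 50 ≥ 40
Round 2 — Delta shuts down.
  Flux: +80 → 80 < 100
  Juno: +80 → 80 ≥ 40
Round 3 — Juno shuts down.
  Axion: +45 → 45 < 100
  Flux: +90 → 170 ≥ 100
Round 4 — Flux shuts down.
No further shutdowns.

45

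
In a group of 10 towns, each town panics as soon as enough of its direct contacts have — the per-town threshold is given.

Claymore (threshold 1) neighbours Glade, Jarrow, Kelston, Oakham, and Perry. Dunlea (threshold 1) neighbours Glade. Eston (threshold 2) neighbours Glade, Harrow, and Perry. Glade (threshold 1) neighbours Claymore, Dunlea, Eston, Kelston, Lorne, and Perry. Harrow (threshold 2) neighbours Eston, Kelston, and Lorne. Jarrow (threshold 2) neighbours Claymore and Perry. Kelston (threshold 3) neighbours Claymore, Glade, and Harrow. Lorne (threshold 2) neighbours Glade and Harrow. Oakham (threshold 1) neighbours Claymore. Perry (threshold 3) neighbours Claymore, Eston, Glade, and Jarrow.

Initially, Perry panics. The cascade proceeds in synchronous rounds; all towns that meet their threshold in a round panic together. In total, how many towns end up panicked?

7

Round 1 — Perry panics (initial).
Round 2 — checking thresholds:
  Claymore: 1 of 5 neighbours ≥ 1, panics.
  Eston: 1 of 3 neighbours < 2, below threshold.
  Glade: 1 of 6 neighbours ≥ 1, panics.
  Jarrow: 1 of 2 neighbours < 2, below threshold.
Round 3 — checking thresholds:
  Dunlea: 1 of 1 neighbours ≥ 1, panics.
  Eston: 2 of 3 neighbours ≥ 2, panics.
  Jarrow: 2 of 2 neighbours ≥ 2, panics.
  Kelston: 2 of 3 neighbours < 3, below threshold.
  Lorne: 1 of 2 neighbours < 2, below threshold.
  Oakham: 1 of 1 neighbours ≥ 1, panics.
Round 4 — no new panics; cascade stops.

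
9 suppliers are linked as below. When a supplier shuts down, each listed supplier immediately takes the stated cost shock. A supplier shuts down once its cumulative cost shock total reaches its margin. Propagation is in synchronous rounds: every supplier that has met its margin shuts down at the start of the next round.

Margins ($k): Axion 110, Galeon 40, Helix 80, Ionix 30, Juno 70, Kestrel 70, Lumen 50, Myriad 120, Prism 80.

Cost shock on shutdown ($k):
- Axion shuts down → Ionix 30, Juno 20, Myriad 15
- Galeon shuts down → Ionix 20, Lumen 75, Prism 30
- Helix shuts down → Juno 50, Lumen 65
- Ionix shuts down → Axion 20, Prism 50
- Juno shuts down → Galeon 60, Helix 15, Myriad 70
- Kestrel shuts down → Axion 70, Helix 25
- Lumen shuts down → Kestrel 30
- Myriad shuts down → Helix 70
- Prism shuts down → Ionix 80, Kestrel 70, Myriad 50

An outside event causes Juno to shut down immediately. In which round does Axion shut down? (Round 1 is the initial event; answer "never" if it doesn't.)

Round 1 — Juno shuts down (initial).
  Galeon: +60 → 60 ≥ 40
  Helix: +15 → 15 < 80
  Myriad: +70 → 70 < 120
Round 2 — Galeon shuts down.
  Ionix: +20 → 20 < 30
  Lumen: +75 → 75 ≥ 50
  Prism: +30 → 30 < 80
Round 3 — Lumen shuts down.
  Kestrel: +30 → 30 < 70
No further shutdowns.

never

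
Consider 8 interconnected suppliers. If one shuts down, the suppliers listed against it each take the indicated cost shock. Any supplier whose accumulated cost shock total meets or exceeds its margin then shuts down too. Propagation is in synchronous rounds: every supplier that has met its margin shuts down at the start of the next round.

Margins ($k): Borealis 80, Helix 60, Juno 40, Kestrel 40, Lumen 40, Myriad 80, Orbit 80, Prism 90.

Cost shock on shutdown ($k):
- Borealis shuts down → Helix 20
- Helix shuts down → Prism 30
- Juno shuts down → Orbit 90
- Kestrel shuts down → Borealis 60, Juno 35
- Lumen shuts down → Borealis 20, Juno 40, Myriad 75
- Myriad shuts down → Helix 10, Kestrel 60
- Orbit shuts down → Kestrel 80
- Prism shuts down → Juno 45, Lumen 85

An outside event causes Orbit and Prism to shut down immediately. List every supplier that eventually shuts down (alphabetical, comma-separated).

Borealis, Juno, Kestrel, Lumen, Orbit, Prism

Round 1 — Orbit, Prism shut down (initial).
  Juno: +45 → 45 ≥ 40
  Kestrel: +80 → 80 ≥ 40
  Lumen: +85 → 85 ≥ 40
Round 2 — Juno, Kestrel, Lumen shut down.
  Borealis: +60+20 → 80 ≥ 80
  Myriad: +75 → 75 < 80
Round 3 — Borealis shuts down.
  Helix: +20 → 20 < 60
No further shutdowns.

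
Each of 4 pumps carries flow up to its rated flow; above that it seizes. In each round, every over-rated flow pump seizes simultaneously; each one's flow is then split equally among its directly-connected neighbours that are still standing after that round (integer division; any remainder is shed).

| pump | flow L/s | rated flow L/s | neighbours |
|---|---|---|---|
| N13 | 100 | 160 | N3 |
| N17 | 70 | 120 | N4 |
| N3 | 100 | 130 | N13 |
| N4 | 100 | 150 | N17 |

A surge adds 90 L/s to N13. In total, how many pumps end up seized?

2

Round 1 — N13 at 190 > 160. N13 seizes.
  N13 sheds 190 L/s to N3: 190 each.
    N3: 100+190 = 290 > 130
Round 2 — N3 seizes.
  N3 sheds 290 L/s: no online neighbours, lost.
No further seizures.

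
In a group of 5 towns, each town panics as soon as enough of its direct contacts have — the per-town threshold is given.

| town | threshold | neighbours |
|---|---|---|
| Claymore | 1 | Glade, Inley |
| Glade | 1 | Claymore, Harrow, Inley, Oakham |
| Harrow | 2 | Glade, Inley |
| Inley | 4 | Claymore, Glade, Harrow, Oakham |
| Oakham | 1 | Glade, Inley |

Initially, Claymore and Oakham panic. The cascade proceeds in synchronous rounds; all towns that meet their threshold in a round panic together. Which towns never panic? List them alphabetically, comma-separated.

Round 1 — Claymore, Oakham panic (initial).
Round 2 — checking thresholds:
  Glade: 2 of 4 neighbours ≥ 1, panics.
  Inley: 2 of 4 neighbours < 4, below threshold.
Round 3 — no new panics; cascade stops.

Harrow, Inley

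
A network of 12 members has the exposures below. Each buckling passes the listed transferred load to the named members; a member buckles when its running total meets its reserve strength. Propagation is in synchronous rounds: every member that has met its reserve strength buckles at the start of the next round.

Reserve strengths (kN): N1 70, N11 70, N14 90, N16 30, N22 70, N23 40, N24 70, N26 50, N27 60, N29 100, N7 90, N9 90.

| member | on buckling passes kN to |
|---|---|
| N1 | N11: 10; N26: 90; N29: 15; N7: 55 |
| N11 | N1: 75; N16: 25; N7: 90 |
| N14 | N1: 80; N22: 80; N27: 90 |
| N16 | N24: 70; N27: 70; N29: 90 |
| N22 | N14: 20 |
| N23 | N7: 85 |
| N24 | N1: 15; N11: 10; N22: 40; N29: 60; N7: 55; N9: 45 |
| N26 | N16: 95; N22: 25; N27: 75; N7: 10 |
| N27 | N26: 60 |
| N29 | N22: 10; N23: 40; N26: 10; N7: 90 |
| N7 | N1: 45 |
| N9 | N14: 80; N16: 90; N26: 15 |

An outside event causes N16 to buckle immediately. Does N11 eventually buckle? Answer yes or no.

Round 1 — N16 buckles (initial).
  N24: +70 → 70 ≥ 70
  N27: +70 → 70 ≥ 60
  N29: +90 → 90 < 100
Round 2 — N24, N27 buckle.
  N1: +15 → 15 < 70
  N11: +10 → 10 < 70
  N22: +40 → 40 < 70
  N26: +60 → 60 ≥ 50
  N29: +60 → 150 ≥ 100
  N7: +55 → 55 < 90
  N9: +45 → 45 < 90
Round 3 — N26, N29 buckle.
  N22: +25+10 → 75 ≥ 70
  N23: +40 → 40 ≥ 40
  N7: +10+90 → 155 ≥ 90
Round 4 — N22, N23, N7 buckle.
  N1: +45 → 60 < 70
  N14: +20 → 20 < 90
No further bucklings.

no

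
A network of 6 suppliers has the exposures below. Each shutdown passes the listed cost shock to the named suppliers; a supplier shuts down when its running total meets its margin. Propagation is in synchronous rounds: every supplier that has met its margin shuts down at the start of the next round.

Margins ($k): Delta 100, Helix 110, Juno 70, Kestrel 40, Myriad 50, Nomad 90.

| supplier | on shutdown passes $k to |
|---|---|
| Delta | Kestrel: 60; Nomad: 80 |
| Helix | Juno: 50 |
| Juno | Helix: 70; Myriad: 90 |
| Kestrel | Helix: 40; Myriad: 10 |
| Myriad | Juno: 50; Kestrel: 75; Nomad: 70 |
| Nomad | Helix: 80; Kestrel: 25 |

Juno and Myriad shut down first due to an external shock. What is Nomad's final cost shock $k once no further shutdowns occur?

Round 1 — Juno, Myriad shut down (initial).
  Helix: +70 → 70 < 110
  Kestrel: +75 → 75 ≥ 40
  Nomad: +70 → 70 < 90
Round 2 — Kestrel shuts down.
  Helix: +40 → 110 ≥ 110
Round 3 — Helix shuts down.
No further shutdowns.

70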